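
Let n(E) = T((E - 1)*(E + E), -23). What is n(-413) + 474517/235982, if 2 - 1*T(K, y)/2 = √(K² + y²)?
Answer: 1418445/235982 - 230*√8842297 ≈ -6.8392e+5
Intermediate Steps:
T(K, y) = 4 - 2*√(K² + y²)
n(E) = 4 - 2*√(529 + 4*E²*(-1 + E)²) (n(E) = 4 - 2*√(((E - 1)*(E + E))² + (-23)²) = 4 - 2*√(((-1 + E)*(2*E))² + 529) = 4 - 2*√((2*E*(-1 + E))² + 529) = 4 - 2*√(4*E²*(-1 + E)² + 529) = 4 - 2*√(529 + 4*E²*(-1 + E)²))
n(-413) + 474517/235982 = (4 - 2*√(529 + 4*(-413)²*(-1 - 413)²)) + 474517/235982 = (4 - 2*√(529 + 4*170569*(-414)²)) + 474517*(1/235982) = (4 - 2*√(529 + 4*170569*171396)) + 474517/235982 = (4 - 2*√(529 + 116939377296)) + 474517/235982 = (4 - 230*√8842297) + 474517/235982 = 1418445/235982 - 230*√8842297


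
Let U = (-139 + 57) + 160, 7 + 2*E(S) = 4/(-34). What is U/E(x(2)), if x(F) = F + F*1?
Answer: -2652/121 ≈ -21.917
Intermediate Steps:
x(F) = 2*F (x(F) = F + F = 2*F)
E(S) = -121/34 (E(S) = -7/2 + (4/(-34))/2 = -7/2 + (4*(-1/34))/2 = -7/2 + (½)*(-2/17) = -7/2 - 1/17 = -121/34)
U = 78 (U = -82 + 160 = 78)
U/E(x(2)) = 78/(-121/34) = -34/121*78 = -2652/121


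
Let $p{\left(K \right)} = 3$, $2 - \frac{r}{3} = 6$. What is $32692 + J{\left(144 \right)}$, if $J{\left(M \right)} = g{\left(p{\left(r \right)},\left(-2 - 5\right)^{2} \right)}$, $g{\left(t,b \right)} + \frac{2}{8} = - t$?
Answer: $\frac{130755}{4} \approx 32689.0$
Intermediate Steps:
$r = -12$ ($r = 6 - 18 = -12$)
$g{\left(t,b \right)} = - \frac{1}{4} - t$
$J{\left(M \right)} = - \frac{13}{4}$ ($J{\left(M \right)} = - \frac{1}{4} - 3 = - \frac{13}{4}$)
$32692 + J{\left(144 \right)} = 32692 - \frac{13}{4} = \frac{130755}{4}$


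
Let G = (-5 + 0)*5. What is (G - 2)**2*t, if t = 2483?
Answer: 1810107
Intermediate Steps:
G = -25 (G = -5*5 = -25)
(G - 2)**2*t = (-25 - 2)**2*2483 = (-27)**2*2483 = 729*2483 = 1810107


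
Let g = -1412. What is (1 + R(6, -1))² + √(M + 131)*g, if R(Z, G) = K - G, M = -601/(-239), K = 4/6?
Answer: 64/9 - 1412*√7626490/239 ≈ -16308.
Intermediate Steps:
K = ⅔ (K = 4*(⅙) = ⅔ ≈ 0.66667)
M = 601/239 (M = -601*(-1/239) = 601/239 ≈ 2.5146)
R(Z, G) = ⅔ - G
(1 + R(6, -1))² + √(M + 131)*g = (1 + (⅔ - 1*(-1)))² + √(601/239 + 131)*(-1412) = (1 + (⅔ + 1))² + √(31910/239)*(-1412) = (1 + 5/3)² + (√7626490/239)*(-1412) = (8/3)² - 1412*√7626490/239 = 64/9 - 1412*√7626490/239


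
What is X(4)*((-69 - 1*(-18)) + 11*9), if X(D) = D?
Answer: 192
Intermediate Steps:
X(4)*((-69 - 1*(-18)) + 11*9) = 4*((-69 - 1*(-18)) + 11*9) = 4*((-69 + 18) + 99) = 4*(-51 + 99) = 4*48 = 192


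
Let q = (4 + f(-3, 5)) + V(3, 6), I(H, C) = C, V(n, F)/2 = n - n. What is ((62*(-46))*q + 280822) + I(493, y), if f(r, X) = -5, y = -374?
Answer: 283300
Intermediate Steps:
V(n, F) = 0 (V(n, F) = 2*(n - n) = 2*0 = 0)
q = -1 (q = (4 - 5) + 0 = -1 + 0 = -1)
((62*(-46))*q + 280822) + I(493, y) = ((62*(-46))*(-1) + 280822) - 374 = (-2852*(-1) + 280822) - 374 = (2852 + 280822) - 374 = 283674 - 374 = 283300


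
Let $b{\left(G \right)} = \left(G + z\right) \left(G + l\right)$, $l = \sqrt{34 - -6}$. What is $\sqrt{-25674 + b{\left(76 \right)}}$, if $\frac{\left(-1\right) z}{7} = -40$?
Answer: $\sqrt{1382 + 712 \sqrt{10}} \approx 60.279$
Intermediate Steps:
$z = 280$ ($z = \left(-7\right) \left(-40\right) = 280$)
$l = 2 \sqrt{10}$ ($l = \sqrt{34 + 6} = \sqrt{40} = 2 \sqrt{10} \approx 6.3246$)
$b{\left(G \right)} = \left(280 + G\right) \left(G + 2 \sqrt{10}\right)$ ($b{\left(G \right)} = \left(G + 280\right) \left(G + 2 \sqrt{10}\right) = \left(280 + G\right) \left(G + 2 \sqrt{10}\right)$)
$\sqrt{-25674 + b{\left(76 \right)}} = \sqrt{-25674 + \left(76^{2} + 280 \cdot 76 + 560 \sqrt{10} + 2 \cdot 76 \sqrt{10}\right)} = \sqrt{-25674 + \left(5776 + 21280 + 560 \sqrt{10} + 152 \sqrt{10}\right)} = \sqrt{-25674 + \left(27056 + 712 \sqrt{10}\right)} = \sqrt{1382 + 712 \sqrt{10}}$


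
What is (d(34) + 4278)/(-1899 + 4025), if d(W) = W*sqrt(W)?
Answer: 2139/1063 + 17*sqrt(34)/1063 ≈ 2.1055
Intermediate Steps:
d(W) = W**(3/2)
(d(34) + 4278)/(-1899 + 4025) = (34**(3/2) + 4278)/(-1899 + 4025) = (34*sqrt(34) + 4278)/2126 = (4278 + 34*sqrt(34))*(1/2126) = 2139/1063 + 17*sqrt(34)/1063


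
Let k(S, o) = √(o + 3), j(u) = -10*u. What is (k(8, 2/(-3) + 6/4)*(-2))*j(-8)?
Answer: -80*√138/3 ≈ -313.26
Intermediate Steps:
k(S, o) = √(3 + o)
(k(8, 2/(-3) + 6/4)*(-2))*j(-8) = (√(3 + (2/(-3) + 6/4))*(-2))*(-10*(-8)) = (√(3 + (2*(-⅓) + 6*(¼)))*(-2))*80 = (√(3 + (-⅔ + 3/2))*(-2))*80 = (√(3 + ⅚)*(-2))*80 = (√(23/6)*(-2))*80 = ((√138/6)*(-2))*80 = -√138/3*80 = -80*√138/3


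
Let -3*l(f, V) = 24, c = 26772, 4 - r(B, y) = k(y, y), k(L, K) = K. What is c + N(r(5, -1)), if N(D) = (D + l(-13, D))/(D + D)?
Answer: 267717/10 ≈ 26772.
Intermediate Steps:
r(B, y) = 4 - y
l(f, V) = -8 (l(f, V) = -1/3*24 = -8)
N(D) = (-8 + D)/(2*D) (N(D) = (D - 8)/(D + D) = (-8 + D)/((2*D)) = (-8 + D)*(1/(2*D)) = (-8 + D)/(2*D))
c + N(r(5, -1)) = 26772 + (-8 + (4 - 1*(-1)))/(2*(4 - 1*(-1))) = 26772 + (-8 + (4 + 1))/(2*(4 + 1)) = 26772 + (1/2)*(-8 + 5)/5 = 26772 + (1/2)*(1/5)*(-3) = 26772 - 3/10 = 267717/10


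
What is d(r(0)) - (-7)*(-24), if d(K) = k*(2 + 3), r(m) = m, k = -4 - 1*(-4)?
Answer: -168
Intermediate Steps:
k = 0 (k = -4 + 4 = 0)
d(K) = 0 (d(K) = 0*(2 + 3) = 0*5 = 0)
d(r(0)) - (-7)*(-24) = 0 - (-7)*(-24) = 0 - 1*168 = 0 - 168 = -168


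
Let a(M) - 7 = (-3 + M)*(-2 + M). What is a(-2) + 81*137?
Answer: 11124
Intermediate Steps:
a(M) = 7 + (-3 + M)*(-2 + M)
a(-2) + 81*137 = (13 + (-2)² - 5*(-2)) + 81*137 = (13 + 4 + 10) + 11097 = 27 + 11097 = 11124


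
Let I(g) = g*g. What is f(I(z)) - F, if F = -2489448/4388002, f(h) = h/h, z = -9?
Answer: 3438725/2194001 ≈ 1.5673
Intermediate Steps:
I(g) = g²
f(h) = 1
F = -1244724/2194001 (F = -2489448*1/4388002 = -1244724/2194001 ≈ -0.56733)
f(I(z)) - F = 1 - 1*(-1244724/2194001) = 1 + 1244724/2194001 = 3438725/2194001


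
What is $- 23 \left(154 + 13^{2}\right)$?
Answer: $-7429$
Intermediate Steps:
$- 23 \left(154 + 13^{2}\right) = - 23 \left(154 + 169\right) = \left(-23\right) 323 = -7429$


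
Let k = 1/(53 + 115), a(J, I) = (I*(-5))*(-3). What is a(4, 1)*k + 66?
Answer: 3701/56 ≈ 66.089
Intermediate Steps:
a(J, I) = 15*I (a(J, I) = -5*I*(-3) = 15*I)
k = 1/168 ≈ 0.0059524
a(4, 1)*k + 66 = (15*1)*(1/168) + 66 = 15*(1/168) + 66 = 5/56 + 66 = 3701/56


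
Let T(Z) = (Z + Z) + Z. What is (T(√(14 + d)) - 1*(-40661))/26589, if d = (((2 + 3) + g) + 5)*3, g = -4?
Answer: 40661/26589 + 4*√2/8863 ≈ 1.5299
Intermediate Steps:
d = 18 (d = (((2 + 3) - 4) + 5)*3 = ((5 - 4) + 5)*3 = (1 + 5)*3 = 6*3 = 18)
T(Z) = 3*Z (T(Z) = 2*Z + Z = 3*Z)
(T(√(14 + d)) - 1*(-40661))/26589 = (3*√(14 + 18) - 1*(-40661))/26589 = (3*√32 + 40661)*(1/26589) = (3*(4*√2) + 40661)*(1/26589) = (12*√2 + 40661)*(1/26589) = (40661 + 12*√2)*(1/26589) = 40661/26589 + 4*√2/8863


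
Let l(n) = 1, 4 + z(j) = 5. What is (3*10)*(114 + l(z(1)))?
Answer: 3450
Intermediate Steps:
z(j) = 1 (z(j) = -4 + 5 = 1)
(3*10)*(114 + l(z(1))) = (3*10)*(114 + 1) = 30*115 = 3450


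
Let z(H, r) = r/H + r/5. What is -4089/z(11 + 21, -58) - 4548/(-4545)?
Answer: 17145292/56055 ≈ 305.87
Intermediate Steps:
z(H, r) = r/5 + r/H (z(H, r) = r/H + r*(⅕) = r/H + r/5 = r/5 + r/H)
-4089/z(11 + 21, -58) - 4548/(-4545) = -4089/((⅕)*(-58) - 58/(11 + 21)) - 4548/(-4545) = -4089/(-58/5 - 58/32) - 4548*(-1/4545) = -4089/(-58/5 - 58*1/32) + 1516/1515 = -4089/(-58/5 - 29/16) + 1516/1515 = -4089/(-1073/80) + 1516/1515 = -4089*(-80/1073) + 1516/1515 = 11280/37 + 1516/1515 = 17145292/56055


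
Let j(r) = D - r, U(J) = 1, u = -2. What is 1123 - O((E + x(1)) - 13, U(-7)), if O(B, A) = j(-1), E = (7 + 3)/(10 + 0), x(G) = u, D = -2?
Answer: 1124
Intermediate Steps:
x(G) = -2
j(r) = -2 - r
E = 1 (E = 10/10 = 10*(1/10) = 1)
O(B, A) = -1 (O(B, A) = -2 - 1*(-1) = -2 + 1 = -1)
1123 - O((E + x(1)) - 13, U(-7)) = 1123 - 1*(-1) = 1123 + 1 = 1124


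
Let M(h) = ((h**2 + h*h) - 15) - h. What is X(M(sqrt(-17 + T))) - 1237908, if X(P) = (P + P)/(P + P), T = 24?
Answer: -1237907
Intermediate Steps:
M(h) = -15 - h + 2*h**2 (M(h) = ((h**2 + h**2) - 15) - h = (2*h**2 - 15) - h = (-15 + 2*h**2) - h = -15 - h + 2*h**2)
X(P) = 1 (X(P) = (2*P)/((2*P)) = (2*P)*(1/(2*P)) = 1)
X(M(sqrt(-17 + T))) - 1237908 = 1 - 1237908 = -1237907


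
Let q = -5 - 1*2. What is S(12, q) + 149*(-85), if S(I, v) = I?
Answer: -12653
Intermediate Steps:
q = -7 (q = -5 - 2 = -7)
S(12, q) + 149*(-85) = 12 + 149*(-85) = 12 - 12665 = -12653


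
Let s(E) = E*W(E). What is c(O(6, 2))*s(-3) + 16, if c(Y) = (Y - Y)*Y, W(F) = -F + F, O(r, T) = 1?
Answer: 16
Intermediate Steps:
W(F) = 0
c(Y) = 0 (c(Y) = 0*Y = 0)
s(E) = 0 (s(E) = E*0 = 0)
c(O(6, 2))*s(-3) + 16 = 0*0 + 16 = 0 + 16 = 16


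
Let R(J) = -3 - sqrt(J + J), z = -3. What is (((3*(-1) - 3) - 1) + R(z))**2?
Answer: (10 + I*sqrt(6))**2 ≈ 94.0 + 48.99*I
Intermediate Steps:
R(J) = -3 - sqrt(2)*sqrt(J) (R(J) = -3 - sqrt(2*J) = -3 - sqrt(2)*sqrt(J))
(((3*(-1) - 3) - 1) + R(z))**2 = (((3*(-1) - 3) - 1) + (-3 - sqrt(2)*sqrt(-3)))**2 = (((-3 - 3) - 1) + (-3 - sqrt(2)*I*sqrt(3)))**2 = ((-6 - 1) + (-3 - I*sqrt(6)))**2 = (-7 + (-3 - I*sqrt(6)))**2 = (-10 - I*sqrt(6))**2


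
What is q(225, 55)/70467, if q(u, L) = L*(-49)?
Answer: -2695/70467 ≈ -0.038245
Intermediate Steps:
q(u, L) = -49*L
q(225, 55)/70467 = -49*55/70467 = -2695*1/70467 = -2695/70467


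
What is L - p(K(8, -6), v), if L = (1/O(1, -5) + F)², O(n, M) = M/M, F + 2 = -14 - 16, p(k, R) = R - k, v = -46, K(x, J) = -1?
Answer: 1006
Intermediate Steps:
F = -32 (F = -2 + (-14 - 16) = -2 - 30 = -32)
O(n, M) = 1
L = 961 (L = (1/1 - 32)² = (1 - 32)² = (-31)² = 961)
L - p(K(8, -6), v) = 961 - (-46 - 1*(-1)) = 961 - (-46 + 1) = 961 - 1*(-45) = 961 + 45 = 1006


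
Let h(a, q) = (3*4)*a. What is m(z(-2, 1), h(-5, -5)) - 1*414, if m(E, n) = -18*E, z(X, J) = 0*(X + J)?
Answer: -414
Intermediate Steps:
h(a, q) = 12*a
z(X, J) = 0 (z(X, J) = 0*(J + X) = 0)
m(z(-2, 1), h(-5, -5)) - 1*414 = -18*0 - 1*414 = 0 - 414 = -414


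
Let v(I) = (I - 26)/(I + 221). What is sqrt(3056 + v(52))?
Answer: sqrt(1347738)/21 ≈ 55.282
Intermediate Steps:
v(I) = (-26 + I)/(221 + I)
sqrt(3056 + v(52)) = sqrt(3056 + (-26 + 52)/(221 + 52)) = sqrt(3056 + 26/273) = sqrt(3056 + (1/273)*26) = sqrt(3056 + 2/21) = sqrt(64178/21) = sqrt(1347738)/21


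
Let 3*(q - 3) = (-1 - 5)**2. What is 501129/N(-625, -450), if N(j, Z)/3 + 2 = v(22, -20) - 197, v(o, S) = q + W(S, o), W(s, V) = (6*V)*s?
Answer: -167043/2824 ≈ -59.151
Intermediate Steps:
W(s, V) = 6*V*s
q = 15 (q = 3 + (-1 - 5)**2/3 = 3 + (1/3)*(-6)**2 = 3 + (1/3)*36 = 3 + 12 = 15)
v(o, S) = 15 + 6*S*o (v(o, S) = 15 + 6*o*S = 15 + 6*S*o)
N(j, Z) = -8472 (N(j, Z) = -6 + 3*((15 + 6*(-20)*22) - 197) = -6 + 3*((15 - 2640) - 197) = -6 + 3*(-2625 - 197) = -6 + 3*(-2822) = -6 - 8466 = -8472)
501129/N(-625, -450) = 501129/(-8472) = 501129*(-1/8472) = -167043/2824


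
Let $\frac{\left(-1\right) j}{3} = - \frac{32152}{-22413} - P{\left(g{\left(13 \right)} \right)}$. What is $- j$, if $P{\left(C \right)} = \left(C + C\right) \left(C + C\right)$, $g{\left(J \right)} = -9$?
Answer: $- \frac{7229660}{7471} \approx -967.7$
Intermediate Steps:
$P{\left(C \right)} = 4 C^{2}$ ($P{\left(C \right)} = 2 C 2 C = 4 C^{2}$)
$j = \frac{7229660}{7471}$ ($j = - 3 \left(- \frac{32152}{-22413} - 4 \left(-9\right)^{2}\right) = - 3 \left(\left(-32152\right) \left(- \frac{1}{22413}\right) - 4 \cdot 81\right) = - 3 \left(\frac{32152}{22413} - 324\right) = \left(-3\right) \left(- \frac{7229660}{22413}\right) = \frac{7229660}{7471} \approx 967.7$)
$- j = \left(-1\right) \frac{7229660}{7471} = - \frac{7229660}{7471}$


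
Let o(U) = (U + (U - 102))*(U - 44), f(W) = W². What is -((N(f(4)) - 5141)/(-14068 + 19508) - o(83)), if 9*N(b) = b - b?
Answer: 13583381/5440 ≈ 2496.9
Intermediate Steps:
N(b) = 0 (N(b) = (b - b)/9 = (⅑)*0 = 0)
o(U) = (-102 + 2*U)*(-44 + U) (o(U) = (U + (-102 + U))*(-44 + U) = (-102 + 2*U)*(-44 + U))
-((N(f(4)) - 5141)/(-14068 + 19508) - o(83)) = -((0 - 5141)/(-14068 + 19508) - (4488 - 190*83 + 2*83²)) = -(-5141/5440 - (4488 - 15770 + 2*6889)) = -(-5141*1/5440 - (4488 - 15770 + 13778)) = -(-5141/5440 - 1*2496) = -(-5141/5440 - 2496) = -1*(-13583381/5440) = 13583381/5440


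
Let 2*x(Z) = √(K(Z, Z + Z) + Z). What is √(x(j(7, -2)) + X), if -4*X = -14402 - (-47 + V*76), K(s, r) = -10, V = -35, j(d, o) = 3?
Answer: √(11695 + 2*I*√7)/2 ≈ 54.072 + 0.012233*I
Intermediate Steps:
x(Z) = √(-10 + Z)/2
X = 11695/4 (X = -(-14402 - (-47 - 35*76))/4 = -(-14402 - (-47 - 2660))/4 = -(-14402 - 1*(-2707))/4 = -(-14402 + 2707)/4 = -¼*(-11695) = 11695/4 ≈ 2923.8)
√(x(j(7, -2)) + X) = √(√(-10 + 3)/2 + 11695/4) = √(√(-7)/2 + 11695/4) = √((I*√7)/2 + 11695/4) = √(I*√7/2 + 11695/4) = √(11695/4 + I*√7/2)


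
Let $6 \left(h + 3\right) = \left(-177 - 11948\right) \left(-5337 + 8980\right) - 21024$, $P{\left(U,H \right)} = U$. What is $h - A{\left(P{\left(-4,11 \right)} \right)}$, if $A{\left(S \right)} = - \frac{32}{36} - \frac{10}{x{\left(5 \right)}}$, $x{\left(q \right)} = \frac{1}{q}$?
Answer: $- \frac{132576335}{18} \approx -7.3654 \cdot 10^{6}$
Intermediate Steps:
$A{\left(S \right)} = - \frac{458}{9}$ ($A{\left(S \right)} = - \frac{32}{36} - \frac{10}{\frac{1}{5}} = \left(-32\right) \frac{1}{36} - 10 \frac{1}{\frac{1}{5}} = - \frac{8}{9} - 50 = - \frac{458}{9}$)
$h = - \frac{44192417}{6}$ ($h = -3 + \frac{\left(-177 - 11948\right) \left(-5337 + 8980\right) - 21024}{6} = -3 + \frac{\left(-12125\right) 3643 - 21024}{6} = -3 + \frac{-44171375 - 21024}{6} = -3 + \frac{1}{6} \left(-44192399\right) = -3 - \frac{44192399}{6} = - \frac{44192417}{6} \approx -7.3654 \cdot 10^{6}$)
$h - A{\left(P{\left(-4,11 \right)} \right)} = - \frac{44192417}{6} - - \frac{458}{9} = - \frac{44192417}{6} + \frac{458}{9} = - \frac{132576335}{18}$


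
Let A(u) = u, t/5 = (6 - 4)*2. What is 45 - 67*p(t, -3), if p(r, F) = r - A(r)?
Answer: 45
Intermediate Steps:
t = 20 (t = 5*((6 - 4)*2) = 5*(2*2) = 5*4 = 20)
p(r, F) = 0 (p(r, F) = r - r = 0)
45 - 67*p(t, -3) = 45 - 67*0 = 45 + 0 = 45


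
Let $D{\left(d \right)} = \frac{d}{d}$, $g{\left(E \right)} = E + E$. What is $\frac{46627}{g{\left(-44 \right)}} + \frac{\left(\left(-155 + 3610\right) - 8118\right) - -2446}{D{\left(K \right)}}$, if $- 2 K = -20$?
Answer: $- \frac{241723}{88} \approx -2746.9$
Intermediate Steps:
$K = 10$ ($K = \left(- \frac{1}{2}\right) \left(-20\right) = 10$)
$g{\left(E \right)} = 2 E$
$D{\left(d \right)} = 1$
$\frac{46627}{g{\left(-44 \right)}} + \frac{\left(\left(-155 + 3610\right) - 8118\right) - -2446}{D{\left(K \right)}} = \frac{46627}{2 \left(-44\right)} + \frac{\left(\left(-155 + 3610\right) - 8118\right) - -2446}{1} = \frac{46627}{-88} + \left(\left(3455 - 8118\right) + 2446\right) 1 = 46627 \left(- \frac{1}{88}\right) + \left(-4663 + 2446\right) 1 = - \frac{46627}{88} - 2217 = - \frac{241723}{88}$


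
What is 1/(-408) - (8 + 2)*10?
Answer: -40801/408 ≈ -100.00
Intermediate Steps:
1/(-408) - (8 + 2)*10 = -1/408 - 10*10 = -1/408 - 1*100 = -1/408 - 100 = -40801/408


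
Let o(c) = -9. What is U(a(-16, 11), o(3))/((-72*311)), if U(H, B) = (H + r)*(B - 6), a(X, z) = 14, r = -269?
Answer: -425/2488 ≈ -0.17082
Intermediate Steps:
U(H, B) = (-269 + H)*(-6 + B) (U(H, B) = (H - 269)*(B - 6) = (-269 + H)*(-6 + B))
U(a(-16, 11), o(3))/((-72*311)) = (1614 - 269*(-9) - 6*14 - 9*14)/((-72*311)) = (1614 + 2421 - 84 - 126)/(-22392) = 3825*(-1/22392) = -425/2488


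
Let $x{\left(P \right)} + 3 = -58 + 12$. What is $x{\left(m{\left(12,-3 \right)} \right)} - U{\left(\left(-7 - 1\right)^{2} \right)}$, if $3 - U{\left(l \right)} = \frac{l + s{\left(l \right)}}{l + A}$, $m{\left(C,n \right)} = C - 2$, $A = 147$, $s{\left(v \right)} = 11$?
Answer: $- \frac{10897}{211} \approx -51.645$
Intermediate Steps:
$m{\left(C,n \right)} = -2 + C$
$x{\left(P \right)} = -49$ ($x{\left(P \right)} = -3 + \left(-58 + 12\right) = -3 - 46 = -49$)
$U{\left(l \right)} = 3 - \frac{11 + l}{147 + l}$ ($U{\left(l \right)} = 3 - \frac{l + 11}{l + 147} = 3 - \frac{11 + l}{147 + l}$)
$x{\left(m{\left(12,-3 \right)} \right)} - U{\left(\left(-7 - 1\right)^{2} \right)} = -49 - \frac{2 \left(215 + \left(-7 - 1\right)^{2}\right)}{147 + \left(-7 - 1\right)^{2}} = -49 - \frac{2 \left(215 + \left(-8\right)^{2}\right)}{147 + \left(-8\right)^{2}} = -49 - \frac{2 \left(215 + 64\right)}{147 + 64} = -49 - 2 \cdot \frac{1}{211} \cdot 279 = -49 - \frac{558}{211} = - \frac{10897}{211}$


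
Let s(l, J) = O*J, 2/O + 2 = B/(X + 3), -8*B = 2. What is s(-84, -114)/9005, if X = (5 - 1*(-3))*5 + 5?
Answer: 43776/3466925 ≈ 0.012627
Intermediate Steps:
X = 45 (X = (5 + 3)*5 + 5 = 8*5 + 5 = 40 + 5 = 45)
B = -¼ (B = -⅛*2 = -¼ ≈ -0.25000)
O = -384/385 (O = 2/(-2 - 1/(4*(45 + 3))) = 2/(-2 - ¼/48) = 2/(-2 - ¼*1/48) = 2/(-2 - 1/192) = 2/(-385/192) = 2*(-192/385) = -384/385 ≈ -0.99740)
s(l, J) = -384*J/385
s(-84, -114)/9005 = -384/385*(-114)/9005 = (43776/385)*(1/9005) = 43776/3466925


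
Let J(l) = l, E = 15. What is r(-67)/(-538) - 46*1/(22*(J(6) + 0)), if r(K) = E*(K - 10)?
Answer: 15964/8877 ≈ 1.7984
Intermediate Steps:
r(K) = -150 + 15*K (r(K) = 15*(K - 10) = 15*(-10 + K) = -150 + 15*K)
r(-67)/(-538) - 46*1/(22*(J(6) + 0)) = (-150 + 15*(-67))/(-538) - 46*1/(22*(6 + 0)) = (-150 - 1005)*(-1/538) - 46/(22*6) = -1155*(-1/538) - 46/132 = 1155/538 - 46*1/132 = 1155/538 - 23/66 = 15964/8877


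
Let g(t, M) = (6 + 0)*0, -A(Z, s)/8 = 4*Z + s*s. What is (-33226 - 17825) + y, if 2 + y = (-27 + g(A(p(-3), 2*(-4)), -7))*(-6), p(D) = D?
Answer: -50891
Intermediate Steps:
A(Z, s) = -32*Z - 8*s**2 (A(Z, s) = -8*(4*Z + s*s) = -8*(4*Z + s**2) = -8*(s**2 + 4*Z) = -32*Z - 8*s**2)
g(t, M) = 0 (g(t, M) = 6*0 = 0)
y = 160 (y = -2 + (-27 + 0)*(-6) = -2 - 27*(-6) = -2 + 162 = 160)
(-33226 - 17825) + y = (-33226 - 17825) + 160 = -51051 + 160 = -50891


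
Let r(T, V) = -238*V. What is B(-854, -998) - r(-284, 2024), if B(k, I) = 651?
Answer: 482363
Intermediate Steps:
B(-854, -998) - r(-284, 2024) = 651 - (-238)*2024 = 651 - 1*(-481712) = 651 + 481712 = 482363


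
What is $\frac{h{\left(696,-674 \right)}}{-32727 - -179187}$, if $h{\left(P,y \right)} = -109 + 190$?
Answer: $\frac{27}{48820} \approx 0.00055305$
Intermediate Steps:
$h{\left(P,y \right)} = 81$
$\frac{h{\left(696,-674 \right)}}{-32727 - -179187} = \frac{81}{-32727 - -179187} = \frac{81}{-32727 + 179187} = \frac{81}{146460} = 81 \cdot \frac{1}{146460} = \frac{27}{48820}$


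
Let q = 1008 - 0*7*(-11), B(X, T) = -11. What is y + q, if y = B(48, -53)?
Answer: 997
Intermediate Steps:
y = -11
q = 1008 (q = 1008 - 0*(-11) = 1008 - 1*0 = 1008 + 0 = 1008)
y + q = -11 + 1008 = 997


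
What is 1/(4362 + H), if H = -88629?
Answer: -1/84267 ≈ -1.1867e-5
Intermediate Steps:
1/(4362 + H) = 1/(4362 - 88629) = 1/(-84267) = -1/84267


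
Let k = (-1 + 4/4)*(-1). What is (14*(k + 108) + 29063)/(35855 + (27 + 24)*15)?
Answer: 6115/7324 ≈ 0.83493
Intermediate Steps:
k = 0 (k = (-1 + 4*(¼))*(-1) = (-1 + 1)*(-1) = 0*(-1) = 0)
(14*(k + 108) + 29063)/(35855 + (27 + 24)*15) = (14*(0 + 108) + 29063)/(35855 + (27 + 24)*15) = (14*108 + 29063)/(35855 + 51*15) = (1512 + 29063)/(35855 + 765) = 30575/36620 = 30575*(1/36620) = 6115/7324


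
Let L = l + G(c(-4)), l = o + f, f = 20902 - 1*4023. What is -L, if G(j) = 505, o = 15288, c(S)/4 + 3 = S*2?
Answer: -32672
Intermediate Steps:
f = 16879 (f = 20902 - 4023 = 16879)
c(S) = -12 + 8*S (c(S) = -12 + 4*(S*2) = -12 + 4*(2*S) = -12 + 8*S)
l = 32167 (l = 15288 + 16879 = 32167)
L = 32672 (L = 32167 + 505 = 32672)
-L = -1*32672 = -32672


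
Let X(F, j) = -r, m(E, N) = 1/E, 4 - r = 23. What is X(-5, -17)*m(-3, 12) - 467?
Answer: -1420/3 ≈ -473.33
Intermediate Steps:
r = -19 (r = 4 - 1*23 = 4 - 23 = -19)
X(F, j) = 19 (X(F, j) = -1*(-19) = 19)
X(-5, -17)*m(-3, 12) - 467 = 19/(-3) - 467 = 19*(-1/3) - 467 = -19/3 - 467 = -1420/3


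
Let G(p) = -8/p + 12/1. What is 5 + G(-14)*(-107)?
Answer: -9381/7 ≈ -1340.1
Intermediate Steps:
G(p) = 12 - 8/p (G(p) = -8/p + 12*1 = -8/p + 12 = 12 - 8/p)
5 + G(-14)*(-107) = 5 + (12 - 8/(-14))*(-107) = 5 + (12 - 8*(-1/14))*(-107) = 5 + (12 + 4/7)*(-107) = 5 + (88/7)*(-107) = 5 - 9416/7 = -9381/7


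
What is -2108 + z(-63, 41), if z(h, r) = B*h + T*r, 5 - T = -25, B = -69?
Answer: 3469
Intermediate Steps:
T = 30 (T = 5 - 1*(-25) = 5 + 25 = 30)
z(h, r) = -69*h + 30*r
-2108 + z(-63, 41) = -2108 + (-69*(-63) + 30*41) = -2108 + (4347 + 1230) = -2108 + 5577 = 3469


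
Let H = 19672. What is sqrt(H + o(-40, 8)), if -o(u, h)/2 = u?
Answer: 2*sqrt(4938) ≈ 140.54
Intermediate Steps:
o(u, h) = -2*u
sqrt(H + o(-40, 8)) = sqrt(19672 - 2*(-40)) = sqrt(19672 + 80) = sqrt(19752) = 2*sqrt(4938)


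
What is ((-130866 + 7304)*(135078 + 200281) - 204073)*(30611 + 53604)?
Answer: -3489687091862665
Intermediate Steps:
((-130866 + 7304)*(135078 + 200281) - 204073)*(30611 + 53604) = (-123562*335359 - 204073)*84215 = (-41437628758 - 204073)*84215 = -41437832831*84215 = -3489687091862665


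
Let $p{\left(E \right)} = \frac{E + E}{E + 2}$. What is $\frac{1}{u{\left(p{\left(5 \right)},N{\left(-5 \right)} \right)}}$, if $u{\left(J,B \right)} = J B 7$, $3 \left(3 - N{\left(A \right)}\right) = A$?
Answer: $\frac{3}{140} \approx 0.021429$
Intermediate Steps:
$N{\left(A \right)} = 3 - \frac{A}{3}$
$p{\left(E \right)} = \frac{2 E}{2 + E}$
$u{\left(J,B \right)} = 7 B J$ ($u{\left(J,B \right)} = B J 7 = 7 B J$)
$\frac{1}{u{\left(p{\left(5 \right)},N{\left(-5 \right)} \right)}} = \frac{1}{7 \left(3 - - \frac{5}{3}\right) 2 \cdot 5 \frac{1}{2 + 5}} = \frac{1}{7 \left(3 + \frac{5}{3}\right) 2 \cdot 5 \cdot \frac{1}{7}} = \frac{1}{7 \cdot \frac{14}{3} \cdot 2 \cdot 5 \cdot \frac{1}{7}} = \frac{1}{7 \cdot \frac{14}{3} \cdot \frac{10}{7}} = \frac{1}{\frac{140}{3}} = \frac{3}{140}$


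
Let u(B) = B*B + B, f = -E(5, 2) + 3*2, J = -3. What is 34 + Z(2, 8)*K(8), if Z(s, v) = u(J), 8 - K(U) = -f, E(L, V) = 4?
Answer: 94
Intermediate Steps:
f = 2 (f = -1*4 + 3*2 = -4 + 6 = 2)
K(U) = 10 (K(U) = 8 - (-1)*2 = 8 - 1*(-2) = 8 + 2 = 10)
u(B) = B + B² (u(B) = B² + B = B + B²)
Z(s, v) = 6 (Z(s, v) = -3*(1 - 3) = -3*(-2) = 6)
34 + Z(2, 8)*K(8) = 34 + 6*10 = 34 + 60 = 94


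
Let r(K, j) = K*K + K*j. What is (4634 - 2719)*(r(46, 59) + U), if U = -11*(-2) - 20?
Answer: 9253280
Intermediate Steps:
U = 2 (U = 22 - 20 = 2)
r(K, j) = K² + K*j
(4634 - 2719)*(r(46, 59) + U) = (4634 - 2719)*(46*(46 + 59) + 2) = 1915*(46*105 + 2) = 1915*(4830 + 2) = 1915*4832 = 9253280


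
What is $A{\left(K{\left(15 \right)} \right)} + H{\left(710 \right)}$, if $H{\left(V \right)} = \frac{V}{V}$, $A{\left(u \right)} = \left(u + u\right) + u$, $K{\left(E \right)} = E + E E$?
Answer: $721$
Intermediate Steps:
$K{\left(E \right)} = E + E^{2}$
$A{\left(u \right)} = 3 u$ ($A{\left(u \right)} = 2 u + u = 3 u$)
$H{\left(V \right)} = 1$
$A{\left(K{\left(15 \right)} \right)} + H{\left(710 \right)} = 3 \cdot 15 \left(1 + 15\right) + 1 = 3 \cdot 15 \cdot 16 + 1 = 3 \cdot 240 + 1 = 720 + 1 = 721$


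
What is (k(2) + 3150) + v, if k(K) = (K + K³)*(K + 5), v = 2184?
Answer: 5404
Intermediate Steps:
k(K) = (5 + K)*(K + K³) (k(K) = (K + K³)*(5 + K) = (5 + K)*(K + K³))
(k(2) + 3150) + v = (2*(5 + 2 + 2³ + 5*2²) + 3150) + 2184 = (2*(5 + 2 + 8 + 5*4) + 3150) + 2184 = (2*(5 + 2 + 8 + 20) + 3150) + 2184 = (2*35 + 3150) + 2184 = (70 + 3150) + 2184 = 3220 + 2184 = 5404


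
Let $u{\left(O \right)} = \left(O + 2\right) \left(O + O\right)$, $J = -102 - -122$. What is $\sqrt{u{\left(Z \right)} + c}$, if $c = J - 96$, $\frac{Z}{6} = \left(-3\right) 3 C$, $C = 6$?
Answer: $2 \sqrt{52145} \approx 456.71$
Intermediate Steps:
$J = 20$ ($J = -102 + 122 = 20$)
$Z = -324$ ($Z = 6 \left(-3\right) 3 \cdot 6 = 6 \left(\left(-9\right) 6\right) = 6 \left(-54\right) = -324$)
$c = -76$ ($c = 20 - 96 = -76$)
$u{\left(O \right)} = 2 O \left(2 + O\right)$ ($u{\left(O \right)} = \left(2 + O\right) 2 O = 2 O \left(2 + O\right)$)
$\sqrt{u{\left(Z \right)} + c} = \sqrt{2 \left(-324\right) \left(2 - 324\right) - 76} = \sqrt{2 \left(-324\right) \left(-322\right) - 76} = \sqrt{208656 - 76} = \sqrt{208580} = 2 \sqrt{52145}$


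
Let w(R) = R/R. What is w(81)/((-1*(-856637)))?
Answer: 1/856637 ≈ 1.1674e-6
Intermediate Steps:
w(R) = 1
w(81)/((-1*(-856637))) = 1/(-1*(-856637)) = 1/856637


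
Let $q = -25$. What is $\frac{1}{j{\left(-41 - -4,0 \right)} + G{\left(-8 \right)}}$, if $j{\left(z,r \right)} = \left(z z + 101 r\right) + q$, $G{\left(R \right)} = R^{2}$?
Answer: $\frac{1}{1408} \approx 0.00071023$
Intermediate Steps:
$j{\left(z,r \right)} = -25 + z^{2} + 101 r$ ($j{\left(z,r \right)} = \left(z z + 101 r\right) - 25 = \left(z^{2} + 101 r\right) - 25 = -25 + z^{2} + 101 r$)
$\frac{1}{j{\left(-41 - -4,0 \right)} + G{\left(-8 \right)}} = \frac{1}{\left(-25 + \left(-41 - -4\right)^{2} + 101 \cdot 0\right) + \left(-8\right)^{2}} = \frac{1}{\left(-25 + \left(-41 + 4\right)^{2} + 0\right) + 64} = \frac{1}{\left(-25 + \left(-37\right)^{2} + 0\right) + 64} = \frac{1}{\left(-25 + 1369 + 0\right) + 64} = \frac{1}{1344 + 64} = \frac{1}{1408}$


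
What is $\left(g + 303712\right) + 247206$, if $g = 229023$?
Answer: $779941$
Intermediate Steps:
$\left(g + 303712\right) + 247206 = \left(229023 + 303712\right) + 247206 = 532735 + 247206 = 779941$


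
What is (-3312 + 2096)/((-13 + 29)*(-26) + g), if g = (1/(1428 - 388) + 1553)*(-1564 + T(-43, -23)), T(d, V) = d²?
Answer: -252928/91975369 ≈ -0.0027500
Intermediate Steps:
g = 92061897/208 (g = (1/(1428 - 388) + 1553)*(-1564 + (-43)²) = (1/1040 + 1553)*(-1564 + 1849) = (1/1040 + 1553)*285 = (1615121/1040)*285 = 92061897/208 ≈ 4.4261e+5)
(-3312 + 2096)/((-13 + 29)*(-26) + g) = (-3312 + 2096)/((-13 + 29)*(-26) + 92061897/208) = -1216/(16*(-26) + 92061897/208) = -1216/(-416 + 92061897/208) = -1216/91975369/208 = -1216*208/91975369 = -252928/91975369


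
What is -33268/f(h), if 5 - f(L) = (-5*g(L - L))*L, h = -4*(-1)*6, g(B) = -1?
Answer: 33268/115 ≈ 289.29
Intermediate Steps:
h = 24 (h = 4*6 = 24)
f(L) = 5 - 5*L (f(L) = 5 - (-5*(-1))*L = 5 - 5*L)
-33268/f(h) = -33268/(5 - 5*24) = -33268/(5 - 120) = -33268/(-115) = -33268*(-1/115) = 33268/115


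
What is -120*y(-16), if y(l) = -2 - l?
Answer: -1680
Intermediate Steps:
-120*y(-16) = -120*(-2 - 1*(-16)) = -120*(-2 + 16) = -120*14 = -1680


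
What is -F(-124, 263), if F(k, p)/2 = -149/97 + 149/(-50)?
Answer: 21903/2425 ≈ 9.0322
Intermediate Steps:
F(k, p) = -21903/2425 (F(k, p) = 2*(-149/97 + 149/(-50)) = 2*(-149*1/97 + 149*(-1/50)) = 2*(-149/97 - 149/50) = 2*(-21903/4850) = -21903/2425)
-F(-124, 263) = -1*(-21903/2425) = 21903/2425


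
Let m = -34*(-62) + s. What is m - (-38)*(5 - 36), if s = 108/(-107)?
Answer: 99402/107 ≈ 928.99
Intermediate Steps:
s = -108/107 (s = 108*(-1/107) = -108/107 ≈ -1.0093)
m = 225448/107 (m = -34*(-62) - 108/107 = 2108 - 108/107 = 225448/107 ≈ 2107.0)
m - (-38)*(5 - 36) = 225448/107 - (-38)*(5 - 36) = 225448/107 - (-38)*(-31) = 225448/107 - 1*1178 = 225448/107 - 1178 = 99402/107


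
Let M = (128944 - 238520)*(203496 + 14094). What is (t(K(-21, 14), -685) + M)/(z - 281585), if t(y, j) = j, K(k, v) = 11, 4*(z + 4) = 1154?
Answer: 282161450/3329 ≈ 84759.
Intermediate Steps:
z = 569/2 (z = -4 + (¼)*1154 = -4 + 577/2 = 569/2 ≈ 284.50)
M = -23842641840 (M = -109576*217590 = -23842641840)
(t(K(-21, 14), -685) + M)/(z - 281585) = (-685 - 23842641840)/(569/2 - 281585) = -23842642525/(-562601/2) = -23842642525*(-2/562601) = 282161450/3329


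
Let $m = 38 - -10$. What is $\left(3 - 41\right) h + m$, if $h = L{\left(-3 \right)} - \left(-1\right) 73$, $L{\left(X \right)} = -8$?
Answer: $-2422$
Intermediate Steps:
$h = 65$ ($h = -8 - \left(-1\right) 73 = -8 - -73 = -8 + 73 = 65$)
$m = 48$ ($m = 38 + 10 = 48$)
$\left(3 - 41\right) h + m = \left(3 - 41\right) 65 + 48 = \left(-38\right) 65 + 48 = -2470 + 48 = -2422$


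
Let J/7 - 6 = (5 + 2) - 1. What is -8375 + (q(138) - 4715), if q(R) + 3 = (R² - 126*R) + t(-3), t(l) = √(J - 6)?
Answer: -11437 + √78 ≈ -11428.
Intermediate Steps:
J = 84 (J = 42 + 7*((5 + 2) - 1) = 42 + 7*(7 - 1) = 42 + 7*6 = 42 + 42 = 84)
t(l) = √78 (t(l) = √(84 - 6) = √78)
q(R) = -3 + √78 + R² - 126*R (q(R) = -3 + ((R² - 126*R) + √78) = -3 + (√78 + R² - 126*R) = -3 + √78 + R² - 126*R)
-8375 + (q(138) - 4715) = -8375 + ((-3 + √78 + 138² - 126*138) - 4715) = -8375 + ((-3 + √78 + 19044 - 17388) - 4715) = -8375 + ((1653 + √78) - 4715) = -8375 + (-3062 + √78) = -11437 + √78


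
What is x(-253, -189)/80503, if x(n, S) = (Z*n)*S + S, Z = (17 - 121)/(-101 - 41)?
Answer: 2473065/5715713 ≈ 0.43268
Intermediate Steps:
Z = 52/71 (Z = -104/(-142) = -104*(-1/142) = 52/71 ≈ 0.73239)
x(n, S) = S + 52*S*n/71 (x(n, S) = (52*n/71)*S + S = 52*S*n/71 + S = S + 52*S*n/71)
x(-253, -189)/80503 = ((1/71)*(-189)*(71 + 52*(-253)))/80503 = ((1/71)*(-189)*(71 - 13156))*(1/80503) = ((1/71)*(-189)*(-13085))*(1/80503) = (2473065/71)*(1/80503) = 2473065/5715713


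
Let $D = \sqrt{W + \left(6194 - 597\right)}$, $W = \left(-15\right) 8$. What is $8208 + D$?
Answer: $8208 + \sqrt{5477} \approx 8282.0$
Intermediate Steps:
$W = -120$
$D = \sqrt{5477}$ ($D = \sqrt{-120 + \left(6194 - 597\right)} = \sqrt{-120 + 5597} = \sqrt{5477} \approx 74.007$)
$8208 + D = 8208 + \sqrt{5477}$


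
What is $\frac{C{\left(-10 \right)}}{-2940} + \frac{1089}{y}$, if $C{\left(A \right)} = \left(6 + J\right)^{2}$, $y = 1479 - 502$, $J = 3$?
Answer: $\frac{1040841}{957460} \approx 1.0871$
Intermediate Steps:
$y = 977$ ($y = 1479 - 502 = 977$)
$C{\left(A \right)} = 81$ ($C{\left(A \right)} = \left(6 + 3\right)^{2} = 9^{2} = 81$)
$\frac{C{\left(-10 \right)}}{-2940} + \frac{1089}{y} = \frac{81}{-2940} + \frac{1089}{977} = 81 \left(- \frac{1}{2940}\right) + 1089 \cdot \frac{1}{977} = - \frac{27}{980} + \frac{1089}{977} = \frac{1040841}{957460}$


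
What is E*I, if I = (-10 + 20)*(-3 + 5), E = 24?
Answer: 480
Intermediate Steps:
I = 20 (I = 10*2 = 20)
E*I = 24*20 = 480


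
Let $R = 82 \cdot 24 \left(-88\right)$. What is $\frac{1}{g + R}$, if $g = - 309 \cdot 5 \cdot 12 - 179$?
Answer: $- \frac{1}{191903} \approx -5.211 \cdot 10^{-6}$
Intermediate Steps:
$g = -18719$ ($g = \left(-309\right) 60 - 179 = -18540 - 179 = -18719$)
$R = -173184$ ($R = 1968 \left(-88\right) = -173184$)
$\frac{1}{g + R} = \frac{1}{-18719 - 173184} = \frac{1}{-191903} = - \frac{1}{191903}$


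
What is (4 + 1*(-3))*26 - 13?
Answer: 13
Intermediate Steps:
(4 + 1*(-3))*26 - 13 = (4 - 3)*26 - 13 = 1*26 - 13 = 26 - 13 = 13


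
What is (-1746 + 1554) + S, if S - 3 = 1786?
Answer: 1597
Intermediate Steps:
S = 1789 (S = 3 + 1786 = 1789)
(-1746 + 1554) + S = (-1746 + 1554) + 1789 = -192 + 1789 = 1597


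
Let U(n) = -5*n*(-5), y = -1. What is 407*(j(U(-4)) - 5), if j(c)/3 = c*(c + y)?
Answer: 12330065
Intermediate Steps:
U(n) = 25*n
j(c) = 3*c*(-1 + c) (j(c) = 3*(c*(c - 1)) = 3*(c*(-1 + c)) = 3*c*(-1 + c))
407*(j(U(-4)) - 5) = 407*(3*(25*(-4))*(-1 + 25*(-4)) - 5) = 407*(3*(-100)*(-1 - 100) - 5) = 407*(3*(-100)*(-101) - 5) = 407*(30300 - 5) = 407*30295 = 12330065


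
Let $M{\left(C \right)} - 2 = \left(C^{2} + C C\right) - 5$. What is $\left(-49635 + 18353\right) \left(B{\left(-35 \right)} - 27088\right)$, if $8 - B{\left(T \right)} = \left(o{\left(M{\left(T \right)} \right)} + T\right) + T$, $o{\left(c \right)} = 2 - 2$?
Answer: $844926820$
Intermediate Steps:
$M{\left(C \right)} = -3 + 2 C^{2}$ ($M{\left(C \right)} = 2 - \left(5 - C^{2} - C C\right) = 2 + \left(\left(C^{2} + C^{2}\right) - 5\right) = 2 + \left(2 C^{2} - 5\right) = 2 + \left(-5 + 2 C^{2}\right) = -3 + 2 C^{2}$)
$o{\left(c \right)} = 0$ ($o{\left(c \right)} = 2 - 2 = 0$)
$B{\left(T \right)} = 8 - 2 T$ ($B{\left(T \right)} = 8 - \left(\left(0 + T\right) + T\right) = 8 - \left(T + T\right) = 8 - 2 T$)
$\left(-49635 + 18353\right) \left(B{\left(-35 \right)} - 27088\right) = \left(-49635 + 18353\right) \left(\left(8 - -70\right) - 27088\right) = - 31282 \left(\left(8 + 70\right) - 27088\right) = - 31282 \left(78 - 27088\right) = \left(-31282\right) \left(-27010\right) = 844926820$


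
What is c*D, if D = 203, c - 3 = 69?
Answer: 14616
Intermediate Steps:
c = 72 (c = 3 + 69 = 72)
c*D = 72*203 = 14616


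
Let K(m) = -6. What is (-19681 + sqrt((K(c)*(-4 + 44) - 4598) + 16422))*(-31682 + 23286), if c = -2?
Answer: 165241676 - 67168*sqrt(181) ≈ 1.6434e+8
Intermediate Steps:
(-19681 + sqrt((K(c)*(-4 + 44) - 4598) + 16422))*(-31682 + 23286) = (-19681 + sqrt((-6*(-4 + 44) - 4598) + 16422))*(-31682 + 23286) = (-19681 + sqrt((-6*40 - 4598) + 16422))*(-8396) = (-19681 + sqrt((-240 - 4598) + 16422))*(-8396) = (-19681 + sqrt(-4838 + 16422))*(-8396) = (-19681 + sqrt(11584))*(-8396) = (-19681 + 8*sqrt(181))*(-8396) = 165241676 - 67168*sqrt(181)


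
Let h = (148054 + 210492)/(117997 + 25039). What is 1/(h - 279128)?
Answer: -71518/19962497031 ≈ -3.5826e-6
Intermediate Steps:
h = 179273/71518 (h = 358546/143036 = 358546*(1/143036) = 179273/71518 ≈ 2.5067)
1/(h - 279128) = 1/(179273/71518 - 279128) = 1/(-19962497031/71518) = -71518/19962497031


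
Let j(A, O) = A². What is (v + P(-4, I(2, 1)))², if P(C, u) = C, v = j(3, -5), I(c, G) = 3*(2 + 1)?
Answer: 25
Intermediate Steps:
I(c, G) = 9 (I(c, G) = 3*3 = 9)
v = 9 (v = 3² = 9)
(v + P(-4, I(2, 1)))² = (9 - 4)² = 5² = 25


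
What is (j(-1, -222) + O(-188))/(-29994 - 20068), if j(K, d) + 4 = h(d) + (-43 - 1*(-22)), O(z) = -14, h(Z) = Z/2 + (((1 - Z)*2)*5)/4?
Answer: -815/100124 ≈ -0.0081399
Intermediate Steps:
h(Z) = 5/2 - 2*Z (h(Z) = Z*(½) + ((2 - 2*Z)*5)*(¼) = Z/2 + (10 - 10*Z)*(¼) = Z/2 + (5/2 - 5*Z/2) = 5/2 - 2*Z)
j(K, d) = -45/2 - 2*d (j(K, d) = -4 + ((5/2 - 2*d) + (-43 - 1*(-22))) = -4 + ((5/2 - 2*d) + (-43 + 22)) = -4 + ((5/2 - 2*d) - 21) = -4 + (-37/2 - 2*d) = -45/2 - 2*d)
(j(-1, -222) + O(-188))/(-29994 - 20068) = ((-45/2 - 2*(-222)) - 14)/(-29994 - 20068) = ((-45/2 + 444) - 14)/(-50062) = (843/2 - 14)*(-1/50062) = (815/2)*(-1/50062) = -815/100124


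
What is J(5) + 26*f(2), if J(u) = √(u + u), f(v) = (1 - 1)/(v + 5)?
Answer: √10 ≈ 3.1623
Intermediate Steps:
f(v) = 0 (f(v) = 0/(5 + v) = 0)
J(u) = √2*√u (J(u) = √(2*u) = √2*√u)
J(5) + 26*f(2) = √2*√5 + 26*0 = √10 + 0 = √10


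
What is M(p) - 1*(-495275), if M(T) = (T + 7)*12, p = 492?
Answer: 501263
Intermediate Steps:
M(T) = 84 + 12*T (M(T) = (7 + T)*12 = 84 + 12*T)
M(p) - 1*(-495275) = (84 + 12*492) - 1*(-495275) = (84 + 5904) + 495275 = 5988 + 495275 = 501263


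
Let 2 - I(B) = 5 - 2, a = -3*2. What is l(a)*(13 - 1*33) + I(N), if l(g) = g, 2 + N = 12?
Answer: 119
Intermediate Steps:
a = -6
N = 10 (N = -2 + 12 = 10)
I(B) = -1 (I(B) = 2 - (5 - 2) = 2 - 1*3 = 2 - 3 = -1)
l(a)*(13 - 1*33) + I(N) = -6*(13 - 1*33) - 1 = -6*(13 - 33) - 1 = -6*(-20) - 1 = 120 - 1 = 119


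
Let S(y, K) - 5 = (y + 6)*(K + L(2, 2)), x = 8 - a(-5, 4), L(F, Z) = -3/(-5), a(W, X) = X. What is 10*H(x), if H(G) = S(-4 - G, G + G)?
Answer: -122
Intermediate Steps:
L(F, Z) = 3/5 (L(F, Z) = -3*(-1/5) = 3/5)
x = 4 (x = 8 - 1*4 = 8 - 4 = 4)
S(y, K) = 5 + (6 + y)*(3/5 + K) (S(y, K) = 5 + (y + 6)*(K + 3/5) = 5 + (6 + y)*(3/5 + K))
H(G) = 31/5 + 57*G/5 + 2*G*(-4 - G) (H(G) = 43/5 + 6*(G + G) + 3*(-4 - G)/5 + (G + G)*(-4 - G) = 43/5 + 6*(2*G) + (-12/5 - 3*G/5) + (2*G)*(-4 - G) = 43/5 + 12*G + (-12/5 - 3*G/5) + 2*G*(-4 - G) = 31/5 + 57*G/5 + 2*G*(-4 - G))
10*H(x) = 10*(31/5 - 2*4**2 + (17/5)*4) = 10*(31/5 - 2*16 + 68/5) = 10*(31/5 - 32 + 68/5) = 10*(-61/5) = -122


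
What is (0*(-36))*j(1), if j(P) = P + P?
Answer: 0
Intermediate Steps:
j(P) = 2*P
(0*(-36))*j(1) = (0*(-36))*(2*1) = 0*2 = 0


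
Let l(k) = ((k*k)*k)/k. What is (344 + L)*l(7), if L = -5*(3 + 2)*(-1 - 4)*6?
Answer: 53606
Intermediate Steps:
l(k) = k**2 (l(k) = (k**2*k)/k = k**3/k = k**2)
L = 750 (L = -25*(-5)*6 = -5*(-25)*6 = 125*6 = 750)
(344 + L)*l(7) = (344 + 750)*7**2 = 1094*49 = 53606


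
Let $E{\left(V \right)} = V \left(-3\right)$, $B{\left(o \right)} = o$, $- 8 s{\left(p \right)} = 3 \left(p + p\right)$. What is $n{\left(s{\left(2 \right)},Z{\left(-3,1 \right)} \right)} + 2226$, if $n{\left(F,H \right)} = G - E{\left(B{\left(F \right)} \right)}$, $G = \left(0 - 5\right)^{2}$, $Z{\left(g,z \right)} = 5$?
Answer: $\frac{4493}{2} \approx 2246.5$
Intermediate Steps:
$s{\left(p \right)} = - \frac{3 p}{4}$ ($s{\left(p \right)} = - \frac{3 \left(p + p\right)}{8} = - \frac{3 \cdot 2 p}{8} = - \frac{6 p}{8} = - \frac{3 p}{4}$)
$E{\left(V \right)} = - 3 V$
$G = 25$ ($G = \left(-5\right)^{2} = 25$)
$n{\left(F,H \right)} = 25 + 3 F$ ($n{\left(F,H \right)} = 25 - - 3 F = 25 + 3 F$)
$n{\left(s{\left(2 \right)},Z{\left(-3,1 \right)} \right)} + 2226 = \left(25 + 3 \left(\left(- \frac{3}{4}\right) 2\right)\right) + 2226 = \left(25 + 3 \left(- \frac{3}{2}\right)\right) + 2226 = \left(25 - \frac{9}{2}\right) + 2226 = \frac{41}{2} + 2226 = \frac{4493}{2}$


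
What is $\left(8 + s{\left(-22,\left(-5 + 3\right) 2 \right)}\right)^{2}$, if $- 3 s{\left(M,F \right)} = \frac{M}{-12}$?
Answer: $\frac{17689}{324} \approx 54.596$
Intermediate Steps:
$s{\left(M,F \right)} = \frac{M}{36}$ ($s{\left(M,F \right)} = - \frac{M \frac{1}{-12}}{3} = - \frac{M \left(- \frac{1}{12}\right)}{3} = - \frac{\left(- \frac{1}{12}\right) M}{3} = \frac{M}{36}$)
$\left(8 + s{\left(-22,\left(-5 + 3\right) 2 \right)}\right)^{2} = \left(8 + \frac{1}{36} \left(-22\right)\right)^{2} = \left(8 - \frac{11}{18}\right)^{2} = \left(\frac{133}{18}\right)^{2} = \frac{17689}{324}$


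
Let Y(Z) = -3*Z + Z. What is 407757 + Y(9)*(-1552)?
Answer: 435693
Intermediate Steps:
Y(Z) = -2*Z
407757 + Y(9)*(-1552) = 407757 - 2*9*(-1552) = 407757 - 18*(-1552) = 407757 + 27936 = 435693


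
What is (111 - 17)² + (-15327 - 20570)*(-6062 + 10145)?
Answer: -146558615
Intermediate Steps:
(111 - 17)² + (-15327 - 20570)*(-6062 + 10145) = 94² - 35897*4083 = 8836 - 146567451 = -146558615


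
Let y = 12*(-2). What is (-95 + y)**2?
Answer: 14161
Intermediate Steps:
y = -24
(-95 + y)**2 = (-95 - 24)**2 = (-119)**2 = 14161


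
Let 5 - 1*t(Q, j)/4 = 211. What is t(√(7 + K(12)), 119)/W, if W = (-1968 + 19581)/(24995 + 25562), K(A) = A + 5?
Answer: -404456/171 ≈ -2365.2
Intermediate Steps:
K(A) = 5 + A
W = 17613/50557 ≈ 0.34838
t(Q, j) = -824 (t(Q, j) = 20 - 4*211 = 20 - 844 = -824)
t(√(7 + K(12)), 119)/W = -824/17613/50557 = -824*50557/17613 = -404456/171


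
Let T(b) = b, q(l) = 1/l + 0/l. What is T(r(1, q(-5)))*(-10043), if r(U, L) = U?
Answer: -10043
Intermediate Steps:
q(l) = 1/l (q(l) = 1/l + 0 = 1/l)
T(r(1, q(-5)))*(-10043) = 1*(-10043) = -10043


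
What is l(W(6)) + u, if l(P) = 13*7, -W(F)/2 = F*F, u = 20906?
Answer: 20997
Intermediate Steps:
W(F) = -2*F² (W(F) = -2*F*F = -2*F²)
l(P) = 91
l(W(6)) + u = 91 + 20906 = 20997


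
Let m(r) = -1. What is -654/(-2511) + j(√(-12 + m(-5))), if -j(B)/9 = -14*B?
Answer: 218/837 + 126*I*√13 ≈ 0.26045 + 454.3*I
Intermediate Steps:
j(B) = 126*B (j(B) = -(-126)*B = 126*B)
-654/(-2511) + j(√(-12 + m(-5))) = -654/(-2511) + 126*√(-12 - 1) = -654*(-1/2511) + 126*√(-13) = 218/837 + 126*(I*√13) = 218/837 + 126*I*√13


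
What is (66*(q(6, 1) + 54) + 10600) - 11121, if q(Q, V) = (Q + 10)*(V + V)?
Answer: 5155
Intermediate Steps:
q(Q, V) = 2*V*(10 + Q) (q(Q, V) = (10 + Q)*(2*V) = 2*V*(10 + Q))
(66*(q(6, 1) + 54) + 10600) - 11121 = (66*(2*1*(10 + 6) + 54) + 10600) - 11121 = (66*(2*1*16 + 54) + 10600) - 11121 = (66*(32 + 54) + 10600) - 11121 = (66*86 + 10600) - 11121 = (5676 + 10600) - 11121 = 16276 - 11121 = 5155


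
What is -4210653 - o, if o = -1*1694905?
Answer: -2515748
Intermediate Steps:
o = -1694905
-4210653 - o = -4210653 - 1*(-1694905) = -4210653 + 1694905 = -2515748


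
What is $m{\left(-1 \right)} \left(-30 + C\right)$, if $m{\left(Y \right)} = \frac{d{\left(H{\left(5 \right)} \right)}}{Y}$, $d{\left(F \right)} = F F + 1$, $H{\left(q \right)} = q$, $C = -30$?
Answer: $1560$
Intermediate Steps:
$d{\left(F \right)} = 1 + F^{2}$ ($d{\left(F \right)} = F^{2} + 1 = 1 + F^{2}$)
$m{\left(Y \right)} = \frac{26}{Y}$ ($m{\left(Y \right)} = \frac{1 + 5^{2}}{Y} = \frac{1 + 25}{Y} = \frac{26}{Y}$)
$m{\left(-1 \right)} \left(-30 + C\right) = \frac{26}{-1} \left(-30 - 30\right) = 26 \left(-1\right) \left(-60\right) = \left(-26\right) \left(-60\right) = 1560$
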